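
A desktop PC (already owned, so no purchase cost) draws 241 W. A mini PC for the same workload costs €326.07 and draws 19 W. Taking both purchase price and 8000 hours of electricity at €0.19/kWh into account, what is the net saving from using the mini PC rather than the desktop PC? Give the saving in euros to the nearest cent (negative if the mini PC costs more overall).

desktop PC: €0.00 + (241/1000) kW × 8000 h × €0.19 = €0.00 + €366.32 = €366.32
mini PC: €326.07 + (19/1000) kW × 8000 h × €0.19 = €326.07 + €28.88 = €354.95
Saving = €366.32 − €354.95 = €11.37

€11.37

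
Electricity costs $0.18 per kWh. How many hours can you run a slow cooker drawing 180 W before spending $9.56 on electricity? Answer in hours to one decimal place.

295.1 h

Energy available = $9.56 ÷ $0.18/kWh = 53.1111 kWh
Hours = 53.1111 kWh ÷ 0.18 kW = 295.1 h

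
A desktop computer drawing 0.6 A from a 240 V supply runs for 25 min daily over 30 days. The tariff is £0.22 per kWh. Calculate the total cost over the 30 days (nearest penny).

£0.40

Power = 0.6 A × 240 V = 144 W = 0.144 kW
Runtime = 25 min × 30 = 750 min = 12.5 h
Energy = 0.144 kW × 12.5 h = 1.8 kWh
Cost = 1.8 kWh × £0.22/kWh = £0.40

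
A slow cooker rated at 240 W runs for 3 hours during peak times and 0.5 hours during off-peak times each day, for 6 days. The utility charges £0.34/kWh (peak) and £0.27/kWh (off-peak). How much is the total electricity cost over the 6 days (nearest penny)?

Peak energy = 0.24 kW × 3 h × 6 = 4.32 kWh
Off-peak energy = 0.24 kW × 0.5 h × 6 = 0.72 kWh
Cost = 4.32 × £0.34 + 0.72 × £0.27 = £1.4688 + £0.1944 = £1.66

£1.66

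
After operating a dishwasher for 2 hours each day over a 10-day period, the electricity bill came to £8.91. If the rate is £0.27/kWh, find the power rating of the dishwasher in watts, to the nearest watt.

1650 W

Energy = £8.91 ÷ £0.27/kWh = 33 kWh
Runtime = 2 h/day × 10 days = 20 h
Power = 33 kWh ÷ 20 h = 1.65 kW = 1650 W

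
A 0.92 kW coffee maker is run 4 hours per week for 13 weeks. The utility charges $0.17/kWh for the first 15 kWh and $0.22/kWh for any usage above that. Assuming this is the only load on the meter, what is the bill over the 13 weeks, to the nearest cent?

$9.77

Runtime = 4 h/week × 13 weeks = 52 h
Energy = 0.92 kW × 52 h = 47.84 kWh
Tier 1 (0–15 kWh): 15 × $0.17 = $2.55
Above 15 kWh: 32.84 × $0.22 = $7.2248
Bill = $9.77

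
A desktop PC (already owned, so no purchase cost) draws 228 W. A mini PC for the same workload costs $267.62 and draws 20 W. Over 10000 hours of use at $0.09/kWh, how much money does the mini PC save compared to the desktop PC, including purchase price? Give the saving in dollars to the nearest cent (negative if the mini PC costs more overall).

desktop PC: $0.00 + (228/1000) kW × 10000 h × $0.09 = $0.00 + $205.2 = $205.2
mini PC: $267.62 + (20/1000) kW × 10000 h × $0.09 = $267.62 + $18 = $285.62
Saving = $205.2 − $285.62 = −$80.42

-$80.42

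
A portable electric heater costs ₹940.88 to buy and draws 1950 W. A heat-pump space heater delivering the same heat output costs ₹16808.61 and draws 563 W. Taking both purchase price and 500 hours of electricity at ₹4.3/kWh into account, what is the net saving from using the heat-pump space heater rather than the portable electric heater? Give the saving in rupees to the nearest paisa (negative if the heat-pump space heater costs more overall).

-₹12885.68

portable electric heater: ₹940.88 + (1950/1000) kW × 500 h × ₹4.3 = ₹940.88 + ₹4192.5 = ₹5133.38
heat-pump space heater: ₹16808.61 + (563/1000) kW × 500 h × ₹4.3 = ₹16808.61 + ₹1210.45 = ₹18019.06
Saving = ₹5133.38 − ₹18019.06 = −₹12885.68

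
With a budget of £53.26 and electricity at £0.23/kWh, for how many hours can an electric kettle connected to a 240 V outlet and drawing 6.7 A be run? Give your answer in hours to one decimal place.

Power = 6.7 A × 240 V = 1608 W = 1.608 kW
Energy available = £53.26 ÷ £0.23/kWh = 231.5652 kWh
Hours = 231.5652 kWh ÷ 1.608 kW = 144.0 h

144.0 h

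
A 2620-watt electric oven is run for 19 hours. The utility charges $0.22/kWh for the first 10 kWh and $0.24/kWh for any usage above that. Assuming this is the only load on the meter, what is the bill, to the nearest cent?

$11.75

Energy = 2.62 kW × 19 h = 49.78 kWh
Tier 1 (0–10 kWh): 10 × $0.22 = $2.2
Above 10 kWh: 39.78 × $0.24 = $9.5472
Bill = $11.75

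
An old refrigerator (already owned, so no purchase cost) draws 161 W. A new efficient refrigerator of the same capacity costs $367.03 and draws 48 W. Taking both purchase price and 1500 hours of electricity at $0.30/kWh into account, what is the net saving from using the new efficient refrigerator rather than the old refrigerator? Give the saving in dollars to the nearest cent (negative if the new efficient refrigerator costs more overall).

-$316.18

old refrigerator: $0.00 + (161/1000) kW × 1500 h × $0.30 = $0.00 + $72.45 = $72.45
new efficient refrigerator: $367.03 + (48/1000) kW × 1500 h × $0.30 = $367.03 + $21.6 = $388.63
Saving = $72.45 − $388.63 = −$316.18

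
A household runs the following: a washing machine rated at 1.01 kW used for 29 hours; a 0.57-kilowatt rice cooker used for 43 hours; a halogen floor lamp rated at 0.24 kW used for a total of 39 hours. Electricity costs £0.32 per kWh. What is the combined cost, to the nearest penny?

£20.21

washing machine: 1.01 kW × 29 h = 29.29 kWh
rice cooker: 0.57 kW × 43 h = 24.51 kWh
halogen floor lamp: 0.24 kW × 39 h = 9.36 kWh
Total energy = 63.16 kWh
Cost = 63.16 × £0.32 = £20.21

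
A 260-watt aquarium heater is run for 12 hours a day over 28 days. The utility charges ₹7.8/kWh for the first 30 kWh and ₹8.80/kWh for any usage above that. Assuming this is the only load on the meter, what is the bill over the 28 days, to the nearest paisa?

Runtime = 12 h/day × 28 days = 336 h
Energy = 0.26 kW × 336 h = 87.36 kWh
Tier 1 (0–30 kWh): 30 × ₹7.8 = ₹234
Above 30 kWh: 57.36 × ₹8.80 = ₹504.768
Bill = ₹738.77

₹738.77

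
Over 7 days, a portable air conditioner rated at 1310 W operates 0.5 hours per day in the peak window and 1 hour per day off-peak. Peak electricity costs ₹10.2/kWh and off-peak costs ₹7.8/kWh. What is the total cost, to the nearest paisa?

₹118.29

Peak energy = 1.31 kW × 0.5 h × 7 = 4.585 kWh
Off-peak energy = 1.31 kW × 1 h × 7 = 9.17 kWh
Cost = 4.585 × ₹10.2 + 9.17 × ₹7.8 = ₹46.767 + ₹71.526 = ₹118.29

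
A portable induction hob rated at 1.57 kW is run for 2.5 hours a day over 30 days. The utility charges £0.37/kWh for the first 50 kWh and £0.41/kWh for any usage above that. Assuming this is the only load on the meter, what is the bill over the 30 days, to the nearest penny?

Runtime = 2.5 h/day × 30 days = 75 h
Energy = 1.57 kW × 75 h = 117.75 kWh
Tier 1 (0–50 kWh): 50 × £0.37 = £18.5
Above 50 kWh: 67.75 × £0.41 = £27.7775
Bill = £46.28

£46.28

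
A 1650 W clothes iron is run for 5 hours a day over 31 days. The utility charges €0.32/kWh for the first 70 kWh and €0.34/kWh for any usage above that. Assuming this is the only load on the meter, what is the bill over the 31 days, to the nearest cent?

Runtime = 5 h/day × 31 days = 155 h
Energy = 1.65 kW × 155 h = 255.75 kWh
Tier 1 (0–70 kWh): 70 × €0.32 = €22.4
Above 70 kWh: 185.75 × €0.34 = €63.155
Bill = €85.56

€85.56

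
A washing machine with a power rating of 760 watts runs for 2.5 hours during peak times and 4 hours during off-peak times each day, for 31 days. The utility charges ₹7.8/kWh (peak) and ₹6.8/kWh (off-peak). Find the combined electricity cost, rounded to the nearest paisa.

₹1100.25

Peak energy = 0.76 kW × 2.5 h × 31 = 58.9 kWh
Off-peak energy = 0.76 kW × 4 h × 31 = 94.24 kWh
Cost = 58.9 × ₹7.8 + 94.24 × ₹6.8 = ₹459.42 + ₹640.832 = ₹1100.25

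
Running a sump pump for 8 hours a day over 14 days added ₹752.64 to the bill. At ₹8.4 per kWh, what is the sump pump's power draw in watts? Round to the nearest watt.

Energy = ₹752.64 ÷ ₹8.4/kWh = 89.6 kWh
Runtime = 8 h/day × 14 days = 112 h
Power = 89.6 kWh ÷ 112 h = 0.8 kW = 800 W

800 W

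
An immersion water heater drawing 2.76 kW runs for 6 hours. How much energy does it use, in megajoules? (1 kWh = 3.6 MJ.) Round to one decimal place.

59.6 MJ

Energy = 2.76 kW × 6 h = 16.56 kWh
= 16.56 × 3.6 MJ = 59.6 MJ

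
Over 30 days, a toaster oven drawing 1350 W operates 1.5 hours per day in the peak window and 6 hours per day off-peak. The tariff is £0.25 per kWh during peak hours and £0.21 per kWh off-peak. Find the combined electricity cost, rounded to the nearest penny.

£66.22

Peak energy = 1.35 kW × 1.5 h × 30 = 60.75 kWh
Off-peak energy = 1.35 kW × 6 h × 30 = 243 kWh
Cost = 60.75 × £0.25 + 243 × £0.21 = £15.1875 + £51.03 = £66.22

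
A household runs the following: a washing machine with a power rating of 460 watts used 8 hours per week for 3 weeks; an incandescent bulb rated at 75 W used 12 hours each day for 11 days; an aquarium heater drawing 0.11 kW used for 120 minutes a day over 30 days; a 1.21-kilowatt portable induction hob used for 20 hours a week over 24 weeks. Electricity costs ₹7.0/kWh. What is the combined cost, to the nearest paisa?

washing machine: Runtime = 8 h/week × 3 weeks = 24 h
washing machine: 0.46 kW × 24 h = 11.04 kWh
incandescent bulb: Runtime = 12 h/day × 11 days = 132 h
incandescent bulb: 0.075 kW × 132 h = 9.9 kWh
aquarium heater: Runtime = 120 min × 30 = 3600 min = 60 h
aquarium heater: 0.11 kW × 60 h = 6.6 kWh
portable induction hob: Runtime = 20 h/week × 24 weeks = 480 h
portable induction hob: 1.21 kW × 480 h = 580.8 kWh
Total energy = 608.34 kWh
Cost = 608.34 × ₹7.0 = ₹4258.38

₹4258.38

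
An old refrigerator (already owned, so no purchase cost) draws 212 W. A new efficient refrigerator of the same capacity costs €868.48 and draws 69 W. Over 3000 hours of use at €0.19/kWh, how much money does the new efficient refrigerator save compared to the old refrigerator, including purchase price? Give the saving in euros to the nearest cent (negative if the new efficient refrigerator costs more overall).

-€786.97

old refrigerator: €0.00 + (212/1000) kW × 3000 h × €0.19 = €0.00 + €120.84 = €120.84
new efficient refrigerator: €868.48 + (69/1000) kW × 3000 h × €0.19 = €868.48 + €39.33 = €907.81
Saving = €120.84 − €907.81 = −€786.97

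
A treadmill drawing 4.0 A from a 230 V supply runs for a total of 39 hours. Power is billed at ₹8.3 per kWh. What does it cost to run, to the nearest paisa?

Power = 4.0 A × 230 V = 920 W = 0.92 kW
Energy = 0.92 kW × 39 h = 35.88 kWh
Cost = 35.88 kWh × ₹8.3/kWh = ₹297.80

₹297.80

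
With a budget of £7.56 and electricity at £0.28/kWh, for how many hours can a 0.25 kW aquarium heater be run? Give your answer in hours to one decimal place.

Energy available = £7.56 ÷ £0.28/kWh = 27 kWh
Hours = 27 kWh ÷ 0.25 kW = 108.0 h

108.0 h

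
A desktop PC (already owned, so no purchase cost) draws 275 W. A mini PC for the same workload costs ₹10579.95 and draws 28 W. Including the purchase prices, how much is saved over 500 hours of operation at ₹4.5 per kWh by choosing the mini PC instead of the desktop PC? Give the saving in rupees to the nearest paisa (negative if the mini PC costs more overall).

-₹10024.20

desktop PC: ₹0.00 + (275/1000) kW × 500 h × ₹4.5 = ₹0.00 + ₹618.75 = ₹618.75
mini PC: ₹10579.95 + (28/1000) kW × 500 h × ₹4.5 = ₹10579.95 + ₹63 = ₹10642.95
Saving = ₹618.75 − ₹10642.95 = −₹10024.2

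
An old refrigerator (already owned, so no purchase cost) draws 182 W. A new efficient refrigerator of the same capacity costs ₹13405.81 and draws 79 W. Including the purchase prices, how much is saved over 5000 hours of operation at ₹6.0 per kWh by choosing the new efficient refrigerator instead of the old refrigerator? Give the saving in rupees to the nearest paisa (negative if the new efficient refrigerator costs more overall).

old refrigerator: ₹0.00 + (182/1000) kW × 5000 h × ₹6.0 = ₹0.00 + ₹5460 = ₹5460
new efficient refrigerator: ₹13405.81 + (79/1000) kW × 5000 h × ₹6.0 = ₹13405.81 + ₹2370 = ₹15775.81
Saving = ₹5460 − ₹15775.81 = −₹10315.81

-₹10315.81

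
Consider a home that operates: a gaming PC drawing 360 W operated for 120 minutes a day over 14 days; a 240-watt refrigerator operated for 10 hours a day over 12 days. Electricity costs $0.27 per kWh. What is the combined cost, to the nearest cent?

$10.50

gaming PC: Runtime = 120 min × 14 = 1680 min = 28 h
gaming PC: 0.36 kW × 28 h = 10.08 kWh
refrigerator: Runtime = 10 h/day × 12 days = 120 h
refrigerator: 0.24 kW × 120 h = 28.8 kWh
Total energy = 38.88 kWh
Cost = 38.88 × $0.27 = $10.50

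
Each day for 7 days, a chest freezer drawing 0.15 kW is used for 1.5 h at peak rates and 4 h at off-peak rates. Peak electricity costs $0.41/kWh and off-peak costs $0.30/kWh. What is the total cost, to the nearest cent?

Peak energy = 0.15 kW × 1.5 h × 7 = 1.575 kWh
Off-peak energy = 0.15 kW × 4 h × 7 = 4.2 kWh
Cost = 1.575 × $0.41 + 4.2 × $0.30 = $0.64575 + $1.26 = $1.91

$1.91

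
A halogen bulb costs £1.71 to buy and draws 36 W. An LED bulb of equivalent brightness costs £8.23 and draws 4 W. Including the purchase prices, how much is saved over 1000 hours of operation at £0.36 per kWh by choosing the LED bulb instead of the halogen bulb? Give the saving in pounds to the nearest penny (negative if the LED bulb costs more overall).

halogen bulb: £1.71 + (36/1000) kW × 1000 h × £0.36 = £1.71 + £12.96 = £14.67
LED bulb: £8.23 + (4/1000) kW × 1000 h × £0.36 = £8.23 + £1.44 = £9.67
Saving = £14.67 − £9.67 = £5

£5.00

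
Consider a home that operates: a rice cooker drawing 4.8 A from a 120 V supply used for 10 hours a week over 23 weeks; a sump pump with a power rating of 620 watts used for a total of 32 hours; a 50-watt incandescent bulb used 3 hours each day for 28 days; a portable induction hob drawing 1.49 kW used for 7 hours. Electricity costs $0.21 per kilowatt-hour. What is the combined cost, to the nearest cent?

$35.06

rice cooker: Power = 4.8 A × 120 V = 576 W = 0.576 kW
rice cooker: Runtime = 10 h/week × 23 weeks = 230 h
rice cooker: 0.576 kW × 230 h = 132.48 kWh
sump pump: 0.62 kW × 32 h = 19.84 kWh
incandescent bulb: Runtime = 3 h/day × 28 days = 84 h
incandescent bulb: 0.05 kW × 84 h = 4.2 kWh
portable induction hob: 1.49 kW × 7 h = 10.43 kWh
Total energy = 166.95 kWh
Cost = 166.95 × $0.21 = $35.06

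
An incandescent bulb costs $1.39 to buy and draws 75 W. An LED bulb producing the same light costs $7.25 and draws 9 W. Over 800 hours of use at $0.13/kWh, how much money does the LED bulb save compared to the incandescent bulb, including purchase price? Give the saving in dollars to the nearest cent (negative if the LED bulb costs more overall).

incandescent bulb: $1.39 + (75/1000) kW × 800 h × $0.13 = $1.39 + $7.8 = $9.19
LED bulb: $7.25 + (9/1000) kW × 800 h × $0.13 = $7.25 + $0.936 = $8.186
Saving = $9.19 − $8.186 = $1.004 → $1.00

$1.00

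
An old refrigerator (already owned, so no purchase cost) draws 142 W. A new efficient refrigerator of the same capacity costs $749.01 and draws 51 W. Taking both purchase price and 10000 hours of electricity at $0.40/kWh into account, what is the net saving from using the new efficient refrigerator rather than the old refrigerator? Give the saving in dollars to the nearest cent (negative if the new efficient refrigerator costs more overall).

old refrigerator: $0.00 + (142/1000) kW × 10000 h × $0.40 = $0.00 + $568 = $568
new efficient refrigerator: $749.01 + (51/1000) kW × 10000 h × $0.40 = $749.01 + $204 = $953.01
Saving = $568 − $953.01 = −$385.01

-$385.01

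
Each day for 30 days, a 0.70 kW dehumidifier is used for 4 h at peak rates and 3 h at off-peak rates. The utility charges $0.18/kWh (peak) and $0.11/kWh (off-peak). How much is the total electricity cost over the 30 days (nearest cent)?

Peak energy = 0.7 kW × 4 h × 30 = 84 kWh
Off-peak energy = 0.7 kW × 3 h × 30 = 63 kWh
Cost = 84 × $0.18 + 63 × $0.11 = $15.12 + $6.93 = $22.05

$22.05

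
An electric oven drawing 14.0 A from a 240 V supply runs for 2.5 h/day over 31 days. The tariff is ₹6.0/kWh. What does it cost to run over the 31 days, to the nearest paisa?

₹1562.40

Power = 14.0 A × 240 V = 3360 W = 3.36 kW
Runtime = 2.5 h/day × 31 days = 77.5 h
Energy = 3.36 kW × 77.5 h = 260.4 kWh
Cost = 260.4 kWh × ₹6.0/kWh = ₹1562.40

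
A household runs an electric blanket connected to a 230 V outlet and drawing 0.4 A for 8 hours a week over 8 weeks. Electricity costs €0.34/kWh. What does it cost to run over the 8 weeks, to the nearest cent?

€2.00

Power = 0.4 A × 230 V = 92 W = 0.092 kW
Runtime = 8 h/week × 8 weeks = 64 h
Energy = 0.092 kW × 64 h = 5.888 kWh
Cost = 5.888 kWh × €0.34/kWh = €2.00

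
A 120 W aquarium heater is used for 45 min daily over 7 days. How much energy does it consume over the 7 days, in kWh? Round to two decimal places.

Runtime = 45 min × 7 = 315 min = 5.25 h
Energy = 0.12 kW × 5.25 h = 0.63 kWh

0.63 kWh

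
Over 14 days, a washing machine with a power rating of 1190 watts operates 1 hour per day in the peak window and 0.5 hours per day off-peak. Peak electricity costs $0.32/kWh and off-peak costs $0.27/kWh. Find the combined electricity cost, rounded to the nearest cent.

$7.58

Peak energy = 1.19 kW × 1 h × 14 = 16.66 kWh
Off-peak energy = 1.19 kW × 0.5 h × 14 = 8.33 kWh
Cost = 16.66 × $0.32 + 8.33 × $0.27 = $5.3312 + $2.2491 = $7.58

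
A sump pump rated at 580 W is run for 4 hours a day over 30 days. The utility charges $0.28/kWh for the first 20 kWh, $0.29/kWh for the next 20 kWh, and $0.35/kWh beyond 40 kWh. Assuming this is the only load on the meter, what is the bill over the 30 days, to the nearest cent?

$21.76

Runtime = 4 h/day × 30 days = 120 h
Energy = 0.58 kW × 120 h = 69.6 kWh
Tier 1 (0–20 kWh): 20 × $0.28 = $5.6
Tier 2 (20–40 kWh): 20 × $0.29 = $5.8
Above 40 kWh: 29.6 × $0.35 = $10.36
Bill = $21.76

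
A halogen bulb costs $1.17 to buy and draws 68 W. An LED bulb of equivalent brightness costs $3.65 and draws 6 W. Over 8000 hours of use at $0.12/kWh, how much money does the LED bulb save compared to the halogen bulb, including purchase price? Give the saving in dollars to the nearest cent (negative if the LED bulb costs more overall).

$57.04

halogen bulb: $1.17 + (68/1000) kW × 8000 h × $0.12 = $1.17 + $65.28 = $66.45
LED bulb: $3.65 + (6/1000) kW × 8000 h × $0.12 = $3.65 + $5.76 = $9.41
Saving = $66.45 − $9.41 = $57.04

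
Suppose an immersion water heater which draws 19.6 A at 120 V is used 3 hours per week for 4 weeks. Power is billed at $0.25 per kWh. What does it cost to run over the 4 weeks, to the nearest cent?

$7.06

Power = 19.6 A × 120 V = 2352 W = 2.352 kW
Runtime = 3 h/week × 4 weeks = 12 h
Energy = 2.352 kW × 12 h = 28.224 kWh
Cost = 28.224 kWh × $0.25/kWh = $7.06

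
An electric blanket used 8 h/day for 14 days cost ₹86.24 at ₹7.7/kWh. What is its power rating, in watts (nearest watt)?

100 W

Energy = ₹86.24 ÷ ₹7.7/kWh = 11.2 kWh
Runtime = 8 h/day × 14 days = 112 h
Power = 11.2 kWh ÷ 112 h = 0.1 kW = 100 W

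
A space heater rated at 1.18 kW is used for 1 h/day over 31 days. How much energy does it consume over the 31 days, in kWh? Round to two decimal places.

36.58 kWh

Runtime = 1 h/day × 31 days = 31 h
Energy = 1.18 kW × 31 h = 36.58 kWh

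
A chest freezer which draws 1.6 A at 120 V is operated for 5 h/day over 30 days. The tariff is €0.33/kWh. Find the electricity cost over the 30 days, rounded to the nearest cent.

€9.50

Power = 1.6 A × 120 V = 192 W = 0.192 kW
Runtime = 5 h/day × 30 days = 150 h
Energy = 0.192 kW × 150 h = 28.8 kWh
Cost = 28.8 kWh × €0.33/kWh = €9.50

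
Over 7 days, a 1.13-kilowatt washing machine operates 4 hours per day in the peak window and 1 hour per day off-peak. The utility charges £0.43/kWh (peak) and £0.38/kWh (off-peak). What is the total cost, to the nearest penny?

£16.61

Peak energy = 1.13 kW × 4 h × 7 = 31.64 kWh
Off-peak energy = 1.13 kW × 1 h × 7 = 7.91 kWh
Cost = 31.64 × £0.43 + 7.91 × £0.38 = £13.6052 + £3.0058 = £16.61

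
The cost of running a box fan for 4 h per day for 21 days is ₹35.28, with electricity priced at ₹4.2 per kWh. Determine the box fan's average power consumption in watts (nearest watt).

100 W

Energy = ₹35.28 ÷ ₹4.2/kWh = 8.4 kWh
Runtime = 4 h/day × 21 days = 84 h
Power = 8.4 kWh ÷ 84 h = 0.1 kW = 100 W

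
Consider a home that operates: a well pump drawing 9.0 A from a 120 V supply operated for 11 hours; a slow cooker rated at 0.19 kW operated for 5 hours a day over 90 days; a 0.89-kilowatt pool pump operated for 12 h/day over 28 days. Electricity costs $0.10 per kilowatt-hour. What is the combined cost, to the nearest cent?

$39.64

well pump: Power = 9.0 A × 120 V = 1080 W = 1.08 kW
well pump: 1.08 kW × 11 h = 11.88 kWh
slow cooker: Runtime = 5 h/day × 90 days = 450 h
slow cooker: 0.19 kW × 450 h = 85.5 kWh
pool pump: Runtime = 12 h/day × 28 days = 336 h
pool pump: 0.89 kW × 336 h = 299.04 kWh
Total energy = 396.42 kWh
Cost = 396.42 × $0.10 = $39.64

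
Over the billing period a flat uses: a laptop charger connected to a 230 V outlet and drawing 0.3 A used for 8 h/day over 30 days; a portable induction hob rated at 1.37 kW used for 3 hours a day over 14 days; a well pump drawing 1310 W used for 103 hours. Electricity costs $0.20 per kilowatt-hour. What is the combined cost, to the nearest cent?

$41.81

laptop charger: Power = 0.3 A × 230 V = 69 W = 0.069 kW
laptop charger: Runtime = 8 h/day × 30 days = 240 h
laptop charger: 0.069 kW × 240 h = 16.56 kWh
portable induction hob: Runtime = 3 h/day × 14 days = 42 h
portable induction hob: 1.37 kW × 42 h = 57.54 kWh
well pump: 1.31 kW × 103 h = 134.93 kWh
Total energy = 209.03 kWh
Cost = 209.03 × $0.20 = $41.81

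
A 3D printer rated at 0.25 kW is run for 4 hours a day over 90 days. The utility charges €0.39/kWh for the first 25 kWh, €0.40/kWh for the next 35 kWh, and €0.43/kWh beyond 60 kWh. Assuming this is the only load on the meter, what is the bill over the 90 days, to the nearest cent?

Runtime = 4 h/day × 90 days = 360 h
Energy = 0.25 kW × 360 h = 90 kWh
Tier 1 (0–25 kWh): 25 × €0.39 = €9.75
Tier 2 (25–60 kWh): 35 × €0.40 = €14
Above 60 kWh: 30 × €0.43 = €12.9
Bill = €36.65

€36.65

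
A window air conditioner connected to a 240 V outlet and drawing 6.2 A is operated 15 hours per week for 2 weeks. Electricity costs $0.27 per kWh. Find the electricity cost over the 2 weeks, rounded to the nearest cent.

$12.05

Power = 6.2 A × 240 V = 1488 W = 1.488 kW
Runtime = 15 h/week × 2 weeks = 30 h
Energy = 1.488 kW × 30 h = 44.64 kWh
Cost = 44.64 kWh × $0.27/kWh = $12.05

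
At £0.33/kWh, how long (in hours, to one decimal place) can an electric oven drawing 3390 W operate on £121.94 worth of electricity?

Energy available = £121.94 ÷ £0.33/kWh = 369.5152 kWh
Hours = 369.5152 kWh ÷ 3.39 kW = 109.0 h

109.0 h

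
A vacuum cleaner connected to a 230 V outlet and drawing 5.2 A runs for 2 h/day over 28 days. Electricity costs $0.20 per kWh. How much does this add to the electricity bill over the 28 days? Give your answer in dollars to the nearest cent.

$13.40

Power = 5.2 A × 230 V = 1196 W = 1.196 kW
Runtime = 2 h/day × 28 days = 56 h
Energy = 1.196 kW × 56 h = 66.976 kWh
Cost = 66.976 kWh × $0.20/kWh = $13.40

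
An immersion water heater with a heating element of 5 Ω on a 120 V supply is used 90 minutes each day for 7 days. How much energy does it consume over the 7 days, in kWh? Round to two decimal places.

Power = V²/R = 120²/5 = 2880 W = 2.88 kW
Runtime = 90 min × 7 = 630 min = 10.5 h
Energy = 2.88 kW × 10.5 h = 30.24 kWh

30.24 kWh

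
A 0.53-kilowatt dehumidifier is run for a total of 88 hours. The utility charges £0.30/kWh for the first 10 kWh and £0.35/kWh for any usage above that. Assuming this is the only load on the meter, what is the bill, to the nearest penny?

Energy = 0.53 kW × 88 h = 46.64 kWh
Tier 1 (0–10 kWh): 10 × £0.30 = £3
Above 10 kWh: 36.64 × £0.35 = £12.824
Bill = £15.82

£15.82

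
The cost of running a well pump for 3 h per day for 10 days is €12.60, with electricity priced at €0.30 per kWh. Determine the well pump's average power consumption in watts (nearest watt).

1400 W

Energy = €12.60 ÷ €0.30/kWh = 42 kWh
Runtime = 3 h/day × 10 days = 30 h
Power = 42 kWh ÷ 30 h = 1.4 kW = 1400 W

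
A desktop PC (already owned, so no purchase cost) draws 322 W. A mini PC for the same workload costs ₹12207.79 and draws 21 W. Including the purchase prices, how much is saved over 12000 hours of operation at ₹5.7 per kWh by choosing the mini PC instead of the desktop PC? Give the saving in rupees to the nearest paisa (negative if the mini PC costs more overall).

desktop PC: ₹0.00 + (322/1000) kW × 12000 h × ₹5.7 = ₹0.00 + ₹22024.8 = ₹22024.8
mini PC: ₹12207.79 + (21/1000) kW × 12000 h × ₹5.7 = ₹12207.79 + ₹1436.4 = ₹13644.19
Saving = ₹22024.8 − ₹13644.19 = ₹8380.61

₹8380.61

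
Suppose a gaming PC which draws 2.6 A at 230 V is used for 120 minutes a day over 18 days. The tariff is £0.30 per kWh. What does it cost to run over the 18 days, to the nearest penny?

£6.46

Power = 2.6 A × 230 V = 598 W = 0.598 kW
Runtime = 120 min × 18 = 2160 min = 36 h
Energy = 0.598 kW × 36 h = 21.528 kWh
Cost = 21.528 kWh × £0.30/kWh = £6.46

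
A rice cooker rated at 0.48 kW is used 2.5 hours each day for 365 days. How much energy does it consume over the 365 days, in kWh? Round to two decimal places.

Runtime = 2.5 h/day × 365 days = 912.5 h
Energy = 0.48 kW × 912.5 h = 438 kWh

438.00 kWh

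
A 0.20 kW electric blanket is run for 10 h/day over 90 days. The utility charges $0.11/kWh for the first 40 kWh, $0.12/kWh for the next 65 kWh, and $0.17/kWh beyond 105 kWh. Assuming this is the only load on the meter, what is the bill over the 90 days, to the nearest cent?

$24.95

Runtime = 10 h/day × 90 days = 900 h
Energy = 0.2 kW × 900 h = 180 kWh
Tier 1 (0–40 kWh): 40 × $0.11 = $4.4
Tier 2 (40–105 kWh): 65 × $0.12 = $7.8
Above 105 kWh: 75 × $0.17 = $12.75
Bill = $24.95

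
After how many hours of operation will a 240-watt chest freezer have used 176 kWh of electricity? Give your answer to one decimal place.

Hours = 176 kWh ÷ 0.24 kW = 733.3 h

733.3 h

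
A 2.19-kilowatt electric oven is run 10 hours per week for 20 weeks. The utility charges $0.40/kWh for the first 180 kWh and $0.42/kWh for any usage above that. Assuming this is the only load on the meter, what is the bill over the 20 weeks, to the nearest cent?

Runtime = 10 h/week × 20 weeks = 200 h
Energy = 2.19 kW × 200 h = 438 kWh
Tier 1 (0–180 kWh): 180 × $0.40 = $72
Above 180 kWh: 258 × $0.42 = $108.36
Bill = $180.36

$180.36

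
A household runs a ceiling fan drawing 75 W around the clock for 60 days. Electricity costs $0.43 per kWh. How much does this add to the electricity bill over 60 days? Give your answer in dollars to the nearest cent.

Runtime = 24 h × 60 = 1440 h
Energy = 0.075 kW × 1440 h = 108 kWh
Cost = 108 kWh × $0.43/kWh = $46.44

$46.44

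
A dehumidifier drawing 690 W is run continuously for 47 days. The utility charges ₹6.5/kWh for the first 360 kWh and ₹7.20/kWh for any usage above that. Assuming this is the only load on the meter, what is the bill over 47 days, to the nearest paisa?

Runtime = 24 h × 47 = 1128 h
Energy = 0.69 kW × 1128 h = 778.32 kWh
Tier 1 (0–360 kWh): 360 × ₹6.5 = ₹2340
Above 360 kWh: 418.32 × ₹7.20 = ₹3011.904
Bill = ₹5351.90

₹5351.90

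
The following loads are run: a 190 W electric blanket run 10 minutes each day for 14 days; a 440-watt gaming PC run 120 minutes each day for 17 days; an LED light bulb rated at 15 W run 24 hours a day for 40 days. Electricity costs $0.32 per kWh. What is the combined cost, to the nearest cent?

$9.54

electric blanket: Runtime = 10 min × 14 = 140 min = 2.333333… h
electric blanket: 0.19 kW × 2.333333… h = 0.443333… kWh
gaming PC: Runtime = 120 min × 17 = 2040 min = 34 h
gaming PC: 0.44 kW × 34 h = 14.96 kWh
LED light bulb: Runtime = 24 h × 40 = 960 h
LED light bulb: 0.015 kW × 960 h = 14.4 kWh
Total energy = 29.803333… kWh
Cost = 29.803333… × $0.32 = $9.54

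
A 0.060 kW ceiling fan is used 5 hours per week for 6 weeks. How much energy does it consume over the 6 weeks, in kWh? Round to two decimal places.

Runtime = 5 h/week × 6 weeks = 30 h
Energy = 0.06 kW × 30 h = 1.8 kWh

1.80 kWh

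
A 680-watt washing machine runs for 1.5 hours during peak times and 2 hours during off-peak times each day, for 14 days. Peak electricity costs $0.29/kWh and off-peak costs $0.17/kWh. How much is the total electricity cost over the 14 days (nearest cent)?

Peak energy = 0.68 kW × 1.5 h × 14 = 14.28 kWh
Off-peak energy = 0.68 kW × 2 h × 14 = 19.04 kWh
Cost = 14.28 × $0.29 + 19.04 × $0.17 = $4.1412 + $3.2368 = $7.38

$7.38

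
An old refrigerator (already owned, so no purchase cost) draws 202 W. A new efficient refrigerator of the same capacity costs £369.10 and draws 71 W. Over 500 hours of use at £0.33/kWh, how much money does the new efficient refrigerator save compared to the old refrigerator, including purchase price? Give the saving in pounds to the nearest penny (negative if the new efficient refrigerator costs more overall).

-£347.49

old refrigerator: £0.00 + (202/1000) kW × 500 h × £0.33 = £0.00 + £33.33 = £33.33
new efficient refrigerator: £369.10 + (71/1000) kW × 500 h × £0.33 = £369.10 + £11.715 = £380.815
Saving = £33.33 − £380.815 = −£347.485 → -£347.49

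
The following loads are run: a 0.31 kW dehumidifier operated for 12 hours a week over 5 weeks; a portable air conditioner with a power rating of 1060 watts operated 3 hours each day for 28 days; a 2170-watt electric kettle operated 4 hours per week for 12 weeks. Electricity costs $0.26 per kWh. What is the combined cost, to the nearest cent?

$55.07

dehumidifier: Runtime = 12 h/week × 5 weeks = 60 h
dehumidifier: 0.31 kW × 60 h = 18.6 kWh
portable air conditioner: Runtime = 3 h/day × 28 days = 84 h
portable air conditioner: 1.06 kW × 84 h = 89.04 kWh
electric kettle: Runtime = 4 h/week × 12 weeks = 48 h
electric kettle: 2.17 kW × 48 h = 104.16 kWh
Total energy = 211.8 kWh
Cost = 211.8 × $0.26 = $55.07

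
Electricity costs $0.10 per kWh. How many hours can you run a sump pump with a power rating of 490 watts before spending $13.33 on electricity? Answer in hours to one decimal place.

272.0 h

Energy available = $13.33 ÷ $0.10/kWh = 133.3 kWh
Hours = 133.3 kWh ÷ 0.49 kW = 272.0 h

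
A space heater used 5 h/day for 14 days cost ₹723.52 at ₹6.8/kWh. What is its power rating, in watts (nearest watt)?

Energy = ₹723.52 ÷ ₹6.8/kWh = 106.4 kWh
Runtime = 5 h/day × 14 days = 70 h
Power = 106.4 kWh ÷ 70 h = 1.52 kW = 1520 W

1520 W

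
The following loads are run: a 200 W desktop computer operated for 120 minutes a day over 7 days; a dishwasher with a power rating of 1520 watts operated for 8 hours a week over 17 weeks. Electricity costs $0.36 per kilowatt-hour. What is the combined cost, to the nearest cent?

desktop computer: Runtime = 120 min × 7 = 840 min = 14 h
desktop computer: 0.2 kW × 14 h = 2.8 kWh
dishwasher: Runtime = 8 h/week × 17 weeks = 136 h
dishwasher: 1.52 kW × 136 h = 206.72 kWh
Total energy = 209.52 kWh
Cost = 209.52 × $0.36 = $75.43

$75.43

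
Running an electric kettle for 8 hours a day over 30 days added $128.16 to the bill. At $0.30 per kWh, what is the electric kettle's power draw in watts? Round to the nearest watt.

Energy = $128.16 ÷ $0.30/kWh = 427.2 kWh
Runtime = 8 h/day × 30 days = 240 h
Power = 427.2 kWh ÷ 240 h = 1.78 kW = 1780 W

1780 W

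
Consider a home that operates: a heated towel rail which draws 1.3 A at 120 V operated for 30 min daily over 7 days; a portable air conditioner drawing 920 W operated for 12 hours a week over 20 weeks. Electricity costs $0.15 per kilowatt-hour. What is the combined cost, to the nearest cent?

$33.20

heated towel rail: Power = 1.3 A × 120 V = 156 W = 0.156 kW
heated towel rail: Runtime = 30 min × 7 = 210 min = 3.5 h
heated towel rail: 0.156 kW × 3.5 h = 0.546 kWh
portable air conditioner: Runtime = 12 h/week × 20 weeks = 240 h
portable air conditioner: 0.92 kW × 240 h = 220.8 kWh
Total energy = 221.346 kWh
Cost = 221.346 × $0.15 = $33.20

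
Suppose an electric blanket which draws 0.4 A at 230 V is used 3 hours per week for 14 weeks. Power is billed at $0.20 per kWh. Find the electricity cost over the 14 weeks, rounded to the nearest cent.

Power = 0.4 A × 230 V = 92 W = 0.092 kW
Runtime = 3 h/week × 14 weeks = 42 h
Energy = 0.092 kW × 42 h = 3.864 kWh
Cost = 3.864 kWh × $0.20/kWh = $0.77

$0.77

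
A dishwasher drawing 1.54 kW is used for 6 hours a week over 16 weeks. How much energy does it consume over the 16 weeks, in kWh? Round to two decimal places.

147.84 kWh

Runtime = 6 h/week × 16 weeks = 96 h
Energy = 1.54 kW × 96 h = 147.84 kWh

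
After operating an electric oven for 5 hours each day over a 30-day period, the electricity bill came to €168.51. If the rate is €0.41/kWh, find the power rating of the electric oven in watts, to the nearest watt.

Energy = €168.51 ÷ €0.41/kWh = 411 kWh
Runtime = 5 h/day × 30 days = 150 h
Power = 411 kWh ÷ 150 h = 2.74 kW = 2740 W

2740 W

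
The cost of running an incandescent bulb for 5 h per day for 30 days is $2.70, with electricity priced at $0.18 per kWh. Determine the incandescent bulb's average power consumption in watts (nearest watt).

Energy = $2.70 ÷ $0.18/kWh = 15 kWh
Runtime = 5 h/day × 30 days = 150 h
Power = 15 kWh ÷ 150 h = 0.1 kW = 100 W

100 W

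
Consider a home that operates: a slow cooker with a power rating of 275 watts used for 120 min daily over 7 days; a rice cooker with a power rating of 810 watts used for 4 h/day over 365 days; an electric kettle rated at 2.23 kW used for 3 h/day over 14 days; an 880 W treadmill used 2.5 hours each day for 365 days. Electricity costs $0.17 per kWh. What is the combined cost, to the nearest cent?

$354.13

slow cooker: Runtime = 120 min × 7 = 840 min = 14 h
slow cooker: 0.275 kW × 14 h = 3.85 kWh
rice cooker: Runtime = 4 h/day × 365 days = 1460 h
rice cooker: 0.81 kW × 1460 h = 1182.6 kWh
electric kettle: Runtime = 3 h/day × 14 days = 42 h
electric kettle: 2.23 kW × 42 h = 93.66 kWh
treadmill: Runtime = 2.5 h/day × 365 days = 912.5 h
treadmill: 0.88 kW × 912.5 h = 803 kWh
Total energy = 2083.11 kWh
Cost = 2083.11 × $0.17 = $354.13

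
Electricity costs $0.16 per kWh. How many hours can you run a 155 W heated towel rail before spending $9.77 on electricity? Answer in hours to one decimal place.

394.0 h

Energy available = $9.77 ÷ $0.16/kWh = 61.0625 kWh
Hours = 61.0625 kWh ÷ 0.155 kW = 394.0 h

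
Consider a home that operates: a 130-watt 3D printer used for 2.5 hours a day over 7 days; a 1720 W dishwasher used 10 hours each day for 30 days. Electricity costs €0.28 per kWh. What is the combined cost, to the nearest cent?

3D printer: Runtime = 2.5 h/day × 7 days = 17.5 h
3D printer: 0.13 kW × 17.5 h = 2.275 kWh
dishwasher: Runtime = 10 h/day × 30 days = 300 h
dishwasher: 1.72 kW × 300 h = 516 kWh
Total energy = 518.275 kWh
Cost = 518.275 × €0.28 = €145.12

€145.12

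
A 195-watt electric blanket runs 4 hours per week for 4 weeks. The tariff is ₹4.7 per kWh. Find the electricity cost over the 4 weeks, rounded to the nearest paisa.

₹14.66

Runtime = 4 h/week × 4 weeks = 16 h
Energy = 0.195 kW × 16 h = 3.12 kWh
Cost = 3.12 kWh × ₹4.7/kWh = ₹14.66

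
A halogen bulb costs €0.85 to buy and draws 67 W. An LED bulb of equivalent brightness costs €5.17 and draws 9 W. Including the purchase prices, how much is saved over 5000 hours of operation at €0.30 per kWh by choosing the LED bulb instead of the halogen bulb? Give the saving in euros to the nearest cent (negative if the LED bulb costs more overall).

€82.68

halogen bulb: €0.85 + (67/1000) kW × 5000 h × €0.30 = €0.85 + €100.5 = €101.35
LED bulb: €5.17 + (9/1000) kW × 5000 h × €0.30 = €5.17 + €13.5 = €18.67
Saving = €101.35 − €18.67 = €82.68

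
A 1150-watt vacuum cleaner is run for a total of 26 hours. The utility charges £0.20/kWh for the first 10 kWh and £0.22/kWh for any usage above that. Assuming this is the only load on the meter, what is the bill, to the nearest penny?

£6.38

Energy = 1.15 kW × 26 h = 29.9 kWh
Tier 1 (0–10 kWh): 10 × £0.20 = £2
Above 10 kWh: 19.9 × £0.22 = £4.378
Bill = £6.38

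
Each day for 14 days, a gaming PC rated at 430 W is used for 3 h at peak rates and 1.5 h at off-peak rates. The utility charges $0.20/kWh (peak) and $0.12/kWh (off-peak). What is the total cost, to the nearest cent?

Peak energy = 0.43 kW × 3 h × 14 = 18.06 kWh
Off-peak energy = 0.43 kW × 1.5 h × 14 = 9.03 kWh
Cost = 18.06 × $0.20 + 9.03 × $0.12 = $3.612 + $1.0836 = $4.70

$4.70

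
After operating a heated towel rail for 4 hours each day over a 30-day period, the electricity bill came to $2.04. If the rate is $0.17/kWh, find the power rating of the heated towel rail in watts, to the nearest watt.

Energy = $2.04 ÷ $0.17/kWh = 12 kWh
Runtime = 4 h/day × 30 days = 120 h
Power = 12 kWh ÷ 120 h = 0.1 kW = 100 W

100 W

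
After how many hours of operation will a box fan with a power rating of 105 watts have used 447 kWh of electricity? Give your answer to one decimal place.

Hours = 447 kWh ÷ 0.105 kW = 4257.1 h

4257.1 h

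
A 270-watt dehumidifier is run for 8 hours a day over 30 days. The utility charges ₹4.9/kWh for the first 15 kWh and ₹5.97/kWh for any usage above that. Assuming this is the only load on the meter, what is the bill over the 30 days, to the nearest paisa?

₹370.81

Runtime = 8 h/day × 30 days = 240 h
Energy = 0.27 kW × 240 h = 64.8 kWh
Tier 1 (0–15 kWh): 15 × ₹4.9 = ₹73.5
Above 15 kWh: 49.8 × ₹5.97 = ₹297.306
Bill = ₹370.81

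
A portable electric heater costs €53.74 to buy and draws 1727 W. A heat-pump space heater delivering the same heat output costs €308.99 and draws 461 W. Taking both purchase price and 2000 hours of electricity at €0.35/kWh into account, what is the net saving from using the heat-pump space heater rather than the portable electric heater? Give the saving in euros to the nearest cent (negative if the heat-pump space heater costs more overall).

portable electric heater: €53.74 + (1727/1000) kW × 2000 h × €0.35 = €53.74 + €1208.9 = €1262.64
heat-pump space heater: €308.99 + (461/1000) kW × 2000 h × €0.35 = €308.99 + €322.7 = €631.69
Saving = €1262.64 − €631.69 = €630.95

€630.95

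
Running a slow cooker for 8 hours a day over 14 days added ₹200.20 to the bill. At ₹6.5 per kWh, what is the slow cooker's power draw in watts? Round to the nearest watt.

Energy = ₹200.20 ÷ ₹6.5/kWh = 30.8 kWh
Runtime = 8 h/day × 14 days = 112 h
Power = 30.8 kWh ÷ 112 h = 0.275 kW = 275 W

275 W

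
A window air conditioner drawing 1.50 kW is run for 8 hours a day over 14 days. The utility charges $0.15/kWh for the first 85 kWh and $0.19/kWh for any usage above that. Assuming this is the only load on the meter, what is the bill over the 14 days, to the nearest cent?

Runtime = 8 h/day × 14 days = 112 h
Energy = 1.5 kW × 112 h = 168 kWh
Tier 1 (0–85 kWh): 85 × $0.15 = $12.75
Above 85 kWh: 83 × $0.19 = $15.77
Bill = $28.52

$28.52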